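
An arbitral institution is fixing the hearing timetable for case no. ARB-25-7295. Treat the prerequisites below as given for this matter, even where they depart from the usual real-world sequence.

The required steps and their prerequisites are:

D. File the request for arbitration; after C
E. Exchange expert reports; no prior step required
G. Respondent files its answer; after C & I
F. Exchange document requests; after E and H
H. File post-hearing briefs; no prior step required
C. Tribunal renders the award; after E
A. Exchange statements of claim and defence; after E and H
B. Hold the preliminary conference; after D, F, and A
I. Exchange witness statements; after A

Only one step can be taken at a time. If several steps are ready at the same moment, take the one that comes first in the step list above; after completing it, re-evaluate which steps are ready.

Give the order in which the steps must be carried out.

E, H, F, C, D, A, B, I, G

Nothing is required for E and H. E is listed earlier → E first.
C now also ready, so the ready set is {H, C}; H is listed earlier → H.
Ready: F, C and A. F is listed earlier → F.
C and A are both available; C is listed earlier → C.
D and A are both available; D is listed earlier → D.
A needed E and H, now all done → A.
Ready: B and I. B is listed earlier → B.
Next only I has its prerequisites met → I.
G needed C and I, now all done → G.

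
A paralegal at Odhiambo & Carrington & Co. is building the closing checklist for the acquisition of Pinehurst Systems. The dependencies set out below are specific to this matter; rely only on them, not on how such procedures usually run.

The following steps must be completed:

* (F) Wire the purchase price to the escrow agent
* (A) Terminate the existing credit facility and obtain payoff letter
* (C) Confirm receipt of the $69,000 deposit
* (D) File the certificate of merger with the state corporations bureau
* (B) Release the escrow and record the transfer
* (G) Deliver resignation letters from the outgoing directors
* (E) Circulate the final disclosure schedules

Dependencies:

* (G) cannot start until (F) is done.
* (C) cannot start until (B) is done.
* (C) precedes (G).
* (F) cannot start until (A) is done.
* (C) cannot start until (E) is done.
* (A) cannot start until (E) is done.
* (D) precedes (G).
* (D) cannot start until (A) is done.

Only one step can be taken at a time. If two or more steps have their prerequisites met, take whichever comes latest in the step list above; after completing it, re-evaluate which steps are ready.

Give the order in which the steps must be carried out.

(E), (B), (C), (A), (D), (F), (G)

Nothing is required for (E) and (B). (E) is listed later → (E) first.
Now (B) and (A) have their prerequisites met. (B) is listed later, so (B) next.
(C) and (A) are both available; (C) is listed later → (C).
(A) needed (E), now all done → (A).
Ready: (D) and (F). (D) is listed later → (D).
That leaves (F) as the only ready step → (F).
That leaves (G) as the only ready step → (G).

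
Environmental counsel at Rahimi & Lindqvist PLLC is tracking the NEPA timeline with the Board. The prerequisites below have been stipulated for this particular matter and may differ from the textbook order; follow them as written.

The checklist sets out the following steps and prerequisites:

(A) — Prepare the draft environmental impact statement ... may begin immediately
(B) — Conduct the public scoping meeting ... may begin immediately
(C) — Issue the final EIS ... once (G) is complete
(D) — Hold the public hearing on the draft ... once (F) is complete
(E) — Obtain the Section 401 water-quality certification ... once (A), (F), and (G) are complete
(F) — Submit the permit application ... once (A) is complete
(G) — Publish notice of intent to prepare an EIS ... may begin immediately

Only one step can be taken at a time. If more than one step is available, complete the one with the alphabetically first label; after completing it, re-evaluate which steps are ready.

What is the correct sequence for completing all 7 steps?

(A), (B), (F), (D), (G), (C), (E)

(A), (B) and (G) have no prerequisites; (A) has the earlier label, so (A) is first.
Ready: (B), (F) and (G). (B) has the earlier label → (B).
Ready: (F) and (G). (F) has the earlier label → (F).
Ready: (D) and (G). (D) has the earlier label → (D).
Next only (G) has its prerequisites met → (G).
(C) and (E) are both available; (C) has the earlier label → (C).
Next only (E) has its prerequisites met → (E).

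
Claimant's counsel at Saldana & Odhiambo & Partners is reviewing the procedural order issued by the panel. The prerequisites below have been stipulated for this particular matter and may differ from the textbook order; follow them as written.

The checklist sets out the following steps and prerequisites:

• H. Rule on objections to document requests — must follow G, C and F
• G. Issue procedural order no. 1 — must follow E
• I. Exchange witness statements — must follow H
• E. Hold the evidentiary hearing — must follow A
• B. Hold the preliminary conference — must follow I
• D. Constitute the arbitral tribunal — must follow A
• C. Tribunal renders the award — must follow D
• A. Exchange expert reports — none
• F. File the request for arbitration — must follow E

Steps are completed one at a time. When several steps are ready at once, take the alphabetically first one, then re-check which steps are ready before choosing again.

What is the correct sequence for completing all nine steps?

A D C E F G H I B

Only A has no prerequisites, so it is first.
Now D and E have their prerequisites met. D has the earlier label, so D next.
C now also ready, so the ready set is {C, E}; C has the earlier label → C.
Next only E has its prerequisites met → E.
Ready: F and G. F has the earlier label → F.
G is the only step now ready → G.
H is the only step now ready → H.
That leaves I as the only ready step → I.
B is the only step now ready → B.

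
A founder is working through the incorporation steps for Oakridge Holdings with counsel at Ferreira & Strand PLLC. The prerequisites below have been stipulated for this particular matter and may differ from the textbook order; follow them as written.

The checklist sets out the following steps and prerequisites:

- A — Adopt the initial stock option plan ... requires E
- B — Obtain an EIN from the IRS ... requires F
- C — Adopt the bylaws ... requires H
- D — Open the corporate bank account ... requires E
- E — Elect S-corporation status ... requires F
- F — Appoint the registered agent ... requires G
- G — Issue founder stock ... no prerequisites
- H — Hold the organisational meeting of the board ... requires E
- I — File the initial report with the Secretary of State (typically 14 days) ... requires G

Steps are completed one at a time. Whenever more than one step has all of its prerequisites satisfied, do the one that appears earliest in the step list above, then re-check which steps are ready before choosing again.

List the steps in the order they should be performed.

G → F → B → E → A → D → H → C → I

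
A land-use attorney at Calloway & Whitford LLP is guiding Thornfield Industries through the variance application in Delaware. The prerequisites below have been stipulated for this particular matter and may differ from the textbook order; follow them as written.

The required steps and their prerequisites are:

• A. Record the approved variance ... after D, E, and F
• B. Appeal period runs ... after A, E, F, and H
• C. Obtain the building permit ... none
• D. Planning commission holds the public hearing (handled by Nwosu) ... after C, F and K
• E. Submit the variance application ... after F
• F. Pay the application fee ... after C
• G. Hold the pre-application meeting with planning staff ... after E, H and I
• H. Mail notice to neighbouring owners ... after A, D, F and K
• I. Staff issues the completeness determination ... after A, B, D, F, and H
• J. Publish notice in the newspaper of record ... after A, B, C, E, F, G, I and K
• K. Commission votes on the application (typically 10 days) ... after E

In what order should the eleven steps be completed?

C has no prerequisites → C first.
F is the only step now ready → F.
That leaves E as the only ready step → E.
Next only K has its prerequisites met → K.
D is the only step now ready → D.
A needed D, E and F, now all done → A.
That leaves H as the only ready step → H.
B needed A, E, F and H, now all done → B.
I needed A, B, D, F and H, now all done → I.
G needed E, H and I, now all done → G.
J is the only step now ready → J.

C → F → E → K → D → A → H → B → I → G → J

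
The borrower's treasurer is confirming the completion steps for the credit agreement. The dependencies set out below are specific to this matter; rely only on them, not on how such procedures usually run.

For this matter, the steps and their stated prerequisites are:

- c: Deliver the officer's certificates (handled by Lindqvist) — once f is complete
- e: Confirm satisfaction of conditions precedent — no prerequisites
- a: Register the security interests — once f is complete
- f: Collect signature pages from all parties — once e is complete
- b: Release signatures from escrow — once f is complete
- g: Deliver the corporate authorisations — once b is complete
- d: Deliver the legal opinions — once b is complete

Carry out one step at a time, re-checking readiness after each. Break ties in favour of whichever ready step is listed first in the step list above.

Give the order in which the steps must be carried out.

e is the only step with nothing outstanding, so it goes first.
f is the only step now ready → f.
Now c, a and b have their prerequisites met. c is listed earlier, so c next.
Ready: a and b. a is listed earlier → a.
That leaves b as the only ready step → b.
Ready: g and d. g is listed earlier → g.
d needed b, now all done → d.

e → f → c → a → b → g → d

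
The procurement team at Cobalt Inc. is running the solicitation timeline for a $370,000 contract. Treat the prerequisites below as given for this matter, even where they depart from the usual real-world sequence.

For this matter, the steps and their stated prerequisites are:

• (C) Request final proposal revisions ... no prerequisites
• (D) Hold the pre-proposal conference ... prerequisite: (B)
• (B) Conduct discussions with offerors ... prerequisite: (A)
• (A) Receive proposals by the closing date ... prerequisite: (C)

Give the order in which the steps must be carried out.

(C), (A), (B), (D)

Only (C) has no prerequisites, so it is first.
(A) is the only step now ready → (A).
(B) needed (A), now all done → (B).
That leaves (D) as the only ready step → (D).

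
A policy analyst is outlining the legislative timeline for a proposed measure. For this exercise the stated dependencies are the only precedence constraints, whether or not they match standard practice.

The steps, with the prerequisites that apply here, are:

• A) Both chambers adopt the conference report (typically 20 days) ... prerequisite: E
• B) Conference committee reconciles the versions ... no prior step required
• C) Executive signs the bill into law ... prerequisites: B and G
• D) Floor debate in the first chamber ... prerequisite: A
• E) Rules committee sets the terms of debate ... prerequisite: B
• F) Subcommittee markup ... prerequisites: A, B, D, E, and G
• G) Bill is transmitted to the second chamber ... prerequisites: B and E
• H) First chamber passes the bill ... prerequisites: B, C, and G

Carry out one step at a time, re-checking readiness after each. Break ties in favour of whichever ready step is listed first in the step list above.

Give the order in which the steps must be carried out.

B has no prerequisites → B first.
Next only E has its prerequisites met → E.
Now A and G have their prerequisites met. A is listed earlier, so A next.
D now also ready, so the ready set is {D, G}; D is listed earlier → D.
That leaves G as the only ready step → G.
C and F are both available; C is listed earlier → C.
H now also ready, so the ready set is {F, H}; F is listed earlier → F.
H needed B, C and G, now all done → H.

B → E → A → D → G → C → F → H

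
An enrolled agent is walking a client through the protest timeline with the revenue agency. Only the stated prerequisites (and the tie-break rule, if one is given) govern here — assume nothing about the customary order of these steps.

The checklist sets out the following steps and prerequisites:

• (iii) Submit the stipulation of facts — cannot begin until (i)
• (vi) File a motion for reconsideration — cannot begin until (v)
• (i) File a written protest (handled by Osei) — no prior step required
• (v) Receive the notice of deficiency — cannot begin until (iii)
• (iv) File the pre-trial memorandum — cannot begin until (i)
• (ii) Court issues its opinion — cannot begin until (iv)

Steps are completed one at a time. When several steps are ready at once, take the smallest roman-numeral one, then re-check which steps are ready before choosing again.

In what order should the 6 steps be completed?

Only (i) has no prerequisites, so it is first.
Now (iii) and (iv) have their prerequisites met. (iii) has the earlier label, so (iii) next.
(v) now also ready, so the ready set is {(iv), (v)}; (iv) has the earlier label → (iv).
(ii) now also ready, so the ready set is {(ii), (v)}; (ii) has the earlier label → (ii).
(v) needed (iii), now all done → (v).
(vi) needed (v), now all done → (vi).

(i) → (iii) → (iv) → (ii) → (v) → (vi)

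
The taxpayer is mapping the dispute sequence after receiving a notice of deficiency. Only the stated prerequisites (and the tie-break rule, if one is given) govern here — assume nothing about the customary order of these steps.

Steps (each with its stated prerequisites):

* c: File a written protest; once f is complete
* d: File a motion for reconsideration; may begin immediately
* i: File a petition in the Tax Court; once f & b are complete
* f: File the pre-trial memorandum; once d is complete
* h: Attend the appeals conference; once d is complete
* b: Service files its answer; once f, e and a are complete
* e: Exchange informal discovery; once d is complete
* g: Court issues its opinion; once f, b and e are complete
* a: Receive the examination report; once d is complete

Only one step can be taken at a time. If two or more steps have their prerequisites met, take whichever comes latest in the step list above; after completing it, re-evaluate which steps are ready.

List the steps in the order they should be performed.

d a e h f b g i c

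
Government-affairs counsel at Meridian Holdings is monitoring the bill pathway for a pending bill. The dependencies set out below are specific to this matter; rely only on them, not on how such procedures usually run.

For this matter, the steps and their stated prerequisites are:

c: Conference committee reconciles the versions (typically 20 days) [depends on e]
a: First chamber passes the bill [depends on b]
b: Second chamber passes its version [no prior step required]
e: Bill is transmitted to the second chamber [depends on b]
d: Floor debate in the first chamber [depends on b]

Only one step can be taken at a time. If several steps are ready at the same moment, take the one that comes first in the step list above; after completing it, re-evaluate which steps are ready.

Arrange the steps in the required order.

b a e c d

Only b has no prerequisites, so it is first.
Now a, e and d have their prerequisites met. a is listed earlier, so a next.
e and d are both available; e is listed earlier → e.
c and d are both available; c is listed earlier → c.
d needed b, now all done → d.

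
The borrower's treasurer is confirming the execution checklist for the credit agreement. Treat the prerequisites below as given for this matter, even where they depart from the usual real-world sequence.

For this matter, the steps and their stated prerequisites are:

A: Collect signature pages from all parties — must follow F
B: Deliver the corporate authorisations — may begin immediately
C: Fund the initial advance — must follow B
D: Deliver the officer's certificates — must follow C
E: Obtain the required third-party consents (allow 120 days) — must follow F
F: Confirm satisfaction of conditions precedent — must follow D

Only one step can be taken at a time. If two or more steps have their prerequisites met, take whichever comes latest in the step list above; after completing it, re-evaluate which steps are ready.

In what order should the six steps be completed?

Only B has no prerequisites, so it is first.
C is the only step now ready → C.
That leaves D as the only ready step → D.
Next only F has its prerequisites met → F.
E and A are both available; E is listed later → E.
A is the only step now ready → A.

B C D F E A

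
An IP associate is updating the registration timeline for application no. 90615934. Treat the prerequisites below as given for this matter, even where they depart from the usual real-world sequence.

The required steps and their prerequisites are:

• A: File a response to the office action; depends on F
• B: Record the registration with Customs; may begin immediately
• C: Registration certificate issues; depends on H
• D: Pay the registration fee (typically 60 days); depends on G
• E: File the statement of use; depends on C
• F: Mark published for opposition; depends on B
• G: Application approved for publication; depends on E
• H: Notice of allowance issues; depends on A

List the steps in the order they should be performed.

B has no prerequisites → B first.
F needed B, now all done → F.
A needed F, now all done → A.
That leaves H as the only ready step → H.
C is the only step now ready → C.
That leaves E as the only ready step → E.
That leaves G as the only ready step → G.
Next only D has its prerequisites met → D.

B, F, A, H, C, E, G, D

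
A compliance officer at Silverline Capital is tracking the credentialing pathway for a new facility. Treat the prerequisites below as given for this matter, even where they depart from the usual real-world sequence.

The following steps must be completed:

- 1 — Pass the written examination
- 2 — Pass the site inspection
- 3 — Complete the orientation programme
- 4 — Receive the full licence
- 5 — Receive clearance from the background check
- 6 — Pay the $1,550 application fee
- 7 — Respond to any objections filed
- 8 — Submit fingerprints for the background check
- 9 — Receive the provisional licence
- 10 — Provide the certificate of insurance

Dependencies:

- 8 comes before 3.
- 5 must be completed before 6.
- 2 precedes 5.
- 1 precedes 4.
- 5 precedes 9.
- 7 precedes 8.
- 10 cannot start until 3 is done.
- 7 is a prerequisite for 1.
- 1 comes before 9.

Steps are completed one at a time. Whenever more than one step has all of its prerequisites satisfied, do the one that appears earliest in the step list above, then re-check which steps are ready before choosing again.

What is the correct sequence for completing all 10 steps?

2 → 5 → 6 → 7 → 1 → 4 → 8 → 3 → 9 → 10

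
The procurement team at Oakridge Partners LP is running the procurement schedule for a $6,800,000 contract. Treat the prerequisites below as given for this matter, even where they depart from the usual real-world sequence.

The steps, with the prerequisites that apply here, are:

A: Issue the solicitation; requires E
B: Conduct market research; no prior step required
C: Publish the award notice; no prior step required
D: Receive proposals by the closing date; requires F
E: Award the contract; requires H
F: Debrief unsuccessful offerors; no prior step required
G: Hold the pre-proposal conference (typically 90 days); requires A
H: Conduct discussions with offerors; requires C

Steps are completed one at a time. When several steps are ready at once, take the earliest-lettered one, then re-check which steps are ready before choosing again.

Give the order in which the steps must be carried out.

Nothing is required for B, C and F. B has the earlier label → B first.
Ready: C and F. C has the earlier label → C.
H now also ready, so the ready set is {F, H}; F has the earlier label → F.
Now D and H have their prerequisites met. D has the earlier label, so D next.
Next only H has its prerequisites met → H.
E is the only step now ready → E.
A needed E, now all done → A.
That leaves G as the only ready step → G.

B, C, F, D, H, E, A, G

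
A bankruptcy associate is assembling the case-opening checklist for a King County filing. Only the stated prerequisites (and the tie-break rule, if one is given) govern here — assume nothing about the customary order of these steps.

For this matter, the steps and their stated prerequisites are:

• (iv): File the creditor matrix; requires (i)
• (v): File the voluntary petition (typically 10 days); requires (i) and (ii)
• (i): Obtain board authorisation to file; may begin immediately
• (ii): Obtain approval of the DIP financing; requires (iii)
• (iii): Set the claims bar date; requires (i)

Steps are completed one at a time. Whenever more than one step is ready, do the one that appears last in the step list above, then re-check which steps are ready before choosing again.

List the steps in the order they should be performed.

(i) is the only step with nothing outstanding, so it goes first.
Ready: (iii) and (iv). (iii) is listed later → (iii).
Ready: (ii) and (iv). (ii) is listed later → (ii).
(v) and (iv) are both available; (v) is listed later → (v).
That leaves (iv) as the only ready step → (iv).

(i) (iii) (ii) (v) (iv)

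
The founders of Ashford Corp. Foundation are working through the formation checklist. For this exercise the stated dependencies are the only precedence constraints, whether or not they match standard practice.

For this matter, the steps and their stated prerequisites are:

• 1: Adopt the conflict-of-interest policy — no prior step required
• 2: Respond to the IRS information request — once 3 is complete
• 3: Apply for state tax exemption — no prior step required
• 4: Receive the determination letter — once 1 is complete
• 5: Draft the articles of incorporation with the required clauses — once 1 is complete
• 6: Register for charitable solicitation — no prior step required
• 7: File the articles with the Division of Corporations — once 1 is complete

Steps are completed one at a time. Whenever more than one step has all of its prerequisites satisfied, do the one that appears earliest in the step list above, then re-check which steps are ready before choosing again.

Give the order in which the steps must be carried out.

1 → 3 → 2 → 4 → 5 → 6 → 7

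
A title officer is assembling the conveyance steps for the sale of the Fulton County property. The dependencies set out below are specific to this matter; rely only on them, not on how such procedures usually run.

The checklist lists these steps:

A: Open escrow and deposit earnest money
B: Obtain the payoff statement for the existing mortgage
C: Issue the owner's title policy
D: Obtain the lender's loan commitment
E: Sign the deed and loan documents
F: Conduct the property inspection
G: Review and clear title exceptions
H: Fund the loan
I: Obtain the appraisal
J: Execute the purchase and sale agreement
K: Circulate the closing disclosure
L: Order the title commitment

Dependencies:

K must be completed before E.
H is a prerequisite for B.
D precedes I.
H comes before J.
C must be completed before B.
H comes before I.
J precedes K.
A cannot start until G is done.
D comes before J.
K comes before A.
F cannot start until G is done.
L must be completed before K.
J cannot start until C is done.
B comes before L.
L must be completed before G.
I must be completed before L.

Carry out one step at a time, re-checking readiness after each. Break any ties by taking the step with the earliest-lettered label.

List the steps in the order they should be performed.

C, D and H have no prerequisites; C has the earlier label, so C is first.
Now D and H have their prerequisites met. D has the earlier label, so D next.
H is the only step now ready → H.
B, I and J are all available; B has the earlier label → B.
I and J are both available; I has the earlier label → I.
J and L are both available; J has the earlier label → J.
L needed B and I, now all done → L.
Ready: G and K. G has the earlier label → G.
F now also ready, so the ready set is {F, K}; F has the earlier label → F.
K is the only step now ready → K.
Ready: A and E. A has the earlier label → A.
E is the only step now ready → E.

C D H B I J L G F K A E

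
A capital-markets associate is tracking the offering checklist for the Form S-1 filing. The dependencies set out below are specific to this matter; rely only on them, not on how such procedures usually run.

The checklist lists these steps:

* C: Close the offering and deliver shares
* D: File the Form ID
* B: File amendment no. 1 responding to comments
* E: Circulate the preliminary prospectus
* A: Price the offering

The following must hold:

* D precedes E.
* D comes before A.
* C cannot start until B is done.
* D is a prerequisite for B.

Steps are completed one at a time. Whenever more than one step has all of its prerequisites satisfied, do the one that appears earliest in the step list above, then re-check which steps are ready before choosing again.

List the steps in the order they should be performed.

D, B, C, E, A

D is the only step with nothing outstanding, so it goes first.
Ready: B, E and A. B is listed earlier → B.
C now also ready, so the ready set is {C, E, A}; C is listed earlier → C.
E and A are both available; E is listed earlier → E.
That leaves A as the only ready step → A.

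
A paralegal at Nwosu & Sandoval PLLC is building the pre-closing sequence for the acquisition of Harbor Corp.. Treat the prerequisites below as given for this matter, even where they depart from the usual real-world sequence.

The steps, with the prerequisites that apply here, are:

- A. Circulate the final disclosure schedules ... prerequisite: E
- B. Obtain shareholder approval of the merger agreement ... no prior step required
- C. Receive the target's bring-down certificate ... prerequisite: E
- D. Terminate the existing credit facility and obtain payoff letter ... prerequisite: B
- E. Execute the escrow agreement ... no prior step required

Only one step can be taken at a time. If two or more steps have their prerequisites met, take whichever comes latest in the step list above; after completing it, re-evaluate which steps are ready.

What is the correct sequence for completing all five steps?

E, C, B, D, A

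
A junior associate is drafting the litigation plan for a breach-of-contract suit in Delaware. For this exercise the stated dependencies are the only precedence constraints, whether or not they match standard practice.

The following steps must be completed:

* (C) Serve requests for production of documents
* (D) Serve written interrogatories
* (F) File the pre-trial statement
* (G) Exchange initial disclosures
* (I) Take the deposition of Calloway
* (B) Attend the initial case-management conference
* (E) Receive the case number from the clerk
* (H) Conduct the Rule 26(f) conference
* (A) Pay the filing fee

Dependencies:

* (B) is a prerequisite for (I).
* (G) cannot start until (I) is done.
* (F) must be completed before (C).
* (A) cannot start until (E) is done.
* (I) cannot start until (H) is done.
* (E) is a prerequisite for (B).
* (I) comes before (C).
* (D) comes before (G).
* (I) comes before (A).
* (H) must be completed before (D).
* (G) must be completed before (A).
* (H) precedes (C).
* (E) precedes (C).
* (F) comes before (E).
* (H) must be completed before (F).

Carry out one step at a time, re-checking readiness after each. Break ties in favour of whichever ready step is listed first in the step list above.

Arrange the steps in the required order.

(H) (D) (F) (E) (B) (I) (C) (G) (A)

(H) is the only step with nothing outstanding, so it goes first.
(D) and (F) are both available; (D) is listed earlier → (D).
(F) needed (H), now all done → (F).
(E) needed (F), now all done → (E).
Next only (B) has its prerequisites met → (B).
(I) is the only step now ready → (I).
(C) and (G) are both available; (C) is listed earlier → (C).
(G) needed (D) and (I), now all done → (G).
Next only (A) has its prerequisites met → (A).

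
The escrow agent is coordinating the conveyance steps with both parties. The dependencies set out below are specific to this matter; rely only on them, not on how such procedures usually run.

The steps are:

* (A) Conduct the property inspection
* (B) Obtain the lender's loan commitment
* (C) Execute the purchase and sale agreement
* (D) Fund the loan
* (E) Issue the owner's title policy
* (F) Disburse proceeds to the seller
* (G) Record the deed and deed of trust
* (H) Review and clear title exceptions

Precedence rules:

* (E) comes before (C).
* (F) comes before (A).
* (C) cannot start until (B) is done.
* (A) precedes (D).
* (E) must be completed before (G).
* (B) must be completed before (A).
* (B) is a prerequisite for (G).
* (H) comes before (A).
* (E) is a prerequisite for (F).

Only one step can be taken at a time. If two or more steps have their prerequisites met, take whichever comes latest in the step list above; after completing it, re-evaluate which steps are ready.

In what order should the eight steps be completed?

(H), (E), (F), (B), (G), (C), (A), (D)

Nothing is required for (H), (E) and (B). (H) is listed later → (H) first.
Now (E) and (B) have their prerequisites met. (E) is listed later, so (E) next.
(F) now also ready, so the ready set is {(F), (B)}; (F) is listed later → (F).
That leaves (B) as the only ready step → (B).
Ready: (G), (C) and (A). (G) is listed later → (G).
Now (C) and (A) have their prerequisites met. (C) is listed later, so (C) next.
(A) needed (H), (F) and (B), now all done → (A).
That leaves (D) as the only ready step → (D).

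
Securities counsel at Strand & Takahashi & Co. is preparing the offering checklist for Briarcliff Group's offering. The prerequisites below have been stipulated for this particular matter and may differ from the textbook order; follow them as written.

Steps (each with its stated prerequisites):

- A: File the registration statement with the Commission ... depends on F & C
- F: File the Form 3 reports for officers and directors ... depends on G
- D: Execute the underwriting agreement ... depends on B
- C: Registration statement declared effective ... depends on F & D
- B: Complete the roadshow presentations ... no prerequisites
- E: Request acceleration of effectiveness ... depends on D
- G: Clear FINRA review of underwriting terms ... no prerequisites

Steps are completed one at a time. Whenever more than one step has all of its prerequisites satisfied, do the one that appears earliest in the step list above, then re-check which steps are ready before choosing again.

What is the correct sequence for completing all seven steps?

B D E G F C A

Nothing is required for B and G. B is listed earlier → B first.
D and G are both available; D is listed earlier → D.
Ready: E and G. E is listed earlier → E.
Next only G has its prerequisites met → G.
F is the only step now ready → F.
Next only C has its prerequisites met → C.
A needed F and C, now all done → A.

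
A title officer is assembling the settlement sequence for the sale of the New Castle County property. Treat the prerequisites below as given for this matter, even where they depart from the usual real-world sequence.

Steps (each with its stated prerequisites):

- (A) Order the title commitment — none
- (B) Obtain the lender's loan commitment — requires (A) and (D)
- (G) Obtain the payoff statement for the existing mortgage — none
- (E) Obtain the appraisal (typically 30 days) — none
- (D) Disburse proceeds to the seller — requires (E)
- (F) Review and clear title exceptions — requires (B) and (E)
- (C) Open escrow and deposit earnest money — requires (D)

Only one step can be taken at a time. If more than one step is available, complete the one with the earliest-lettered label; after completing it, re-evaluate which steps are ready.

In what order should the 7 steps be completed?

(A), (E), (D), (B), (C), (F), (G)

(A), (E) and (G) have no prerequisites; (A) has the earlier label, so (A) is first.
Now (E) and (G) have their prerequisites met. (E) has the earlier label, so (E) next.
(D) now also ready, so the ready set is {(D), (G)}; (D) has the earlier label → (D).
Ready: (B), (C) and (G). (B) has the earlier label → (B).
(C), (F) and (G) are all available; (C) has the earlier label → (C).
Now (F) and (G) have their prerequisites met. (F) has the earlier label, so (F) next.
That leaves (G) as the only ready step → (G).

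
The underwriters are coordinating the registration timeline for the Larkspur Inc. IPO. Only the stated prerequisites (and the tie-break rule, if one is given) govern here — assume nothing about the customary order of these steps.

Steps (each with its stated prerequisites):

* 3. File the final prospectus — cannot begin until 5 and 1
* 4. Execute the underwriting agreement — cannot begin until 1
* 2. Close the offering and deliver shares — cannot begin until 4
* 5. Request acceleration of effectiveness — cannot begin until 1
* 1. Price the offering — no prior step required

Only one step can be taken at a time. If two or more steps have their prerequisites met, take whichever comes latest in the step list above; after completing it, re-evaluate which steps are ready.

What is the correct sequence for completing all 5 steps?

1 is the only step with nothing outstanding, so it goes first.
Now 5 and 4 have their prerequisites met. 5 is listed later, so 5 next.
3 now also ready, so the ready set is {4, 3}; 4 is listed later → 4.
2 now also ready, so the ready set is {2, 3}; 2 is listed later → 2.
3 needed 1 and 5, now all done → 3.

1, 5, 4, 2, 3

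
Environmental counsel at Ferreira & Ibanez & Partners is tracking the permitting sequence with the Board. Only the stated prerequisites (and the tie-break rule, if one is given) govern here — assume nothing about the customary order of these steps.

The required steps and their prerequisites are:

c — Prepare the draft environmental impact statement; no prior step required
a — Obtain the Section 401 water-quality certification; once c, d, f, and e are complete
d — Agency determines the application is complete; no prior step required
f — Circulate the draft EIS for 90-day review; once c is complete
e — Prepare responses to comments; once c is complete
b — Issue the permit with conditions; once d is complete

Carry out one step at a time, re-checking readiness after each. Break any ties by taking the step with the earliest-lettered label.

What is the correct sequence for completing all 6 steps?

c, d, b, e, f, a

c and d have no prerequisites; c has the earlier label, so c is first.
d, e and f are all available; d has the earlier label → d.
b, e and f are all available; b has the earlier label → b.
e and f are both available; e has the earlier label → e.
f needed c, now all done → f.
That leaves a as the only ready step → a.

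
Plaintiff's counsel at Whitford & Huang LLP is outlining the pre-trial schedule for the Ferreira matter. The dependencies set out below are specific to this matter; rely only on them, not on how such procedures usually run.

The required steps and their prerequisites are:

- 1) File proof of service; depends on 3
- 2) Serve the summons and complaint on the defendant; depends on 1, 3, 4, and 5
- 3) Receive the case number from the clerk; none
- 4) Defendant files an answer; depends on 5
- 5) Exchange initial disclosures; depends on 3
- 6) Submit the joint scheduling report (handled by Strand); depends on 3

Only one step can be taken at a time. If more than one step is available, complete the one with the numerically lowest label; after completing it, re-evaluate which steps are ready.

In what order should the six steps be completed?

3 has no prerequisites → 3 first.
Now 1, 5 and 6 have their prerequisites met. 1 has the earlier label, so 1 next.
5 and 6 are both available; 5 has the earlier label → 5.
4 and 6 are both available; 4 has the earlier label → 4.
Ready: 2 and 6. 2 has the earlier label → 2.
6 needed 3, now all done → 6.

3, 1, 5, 4, 2, 6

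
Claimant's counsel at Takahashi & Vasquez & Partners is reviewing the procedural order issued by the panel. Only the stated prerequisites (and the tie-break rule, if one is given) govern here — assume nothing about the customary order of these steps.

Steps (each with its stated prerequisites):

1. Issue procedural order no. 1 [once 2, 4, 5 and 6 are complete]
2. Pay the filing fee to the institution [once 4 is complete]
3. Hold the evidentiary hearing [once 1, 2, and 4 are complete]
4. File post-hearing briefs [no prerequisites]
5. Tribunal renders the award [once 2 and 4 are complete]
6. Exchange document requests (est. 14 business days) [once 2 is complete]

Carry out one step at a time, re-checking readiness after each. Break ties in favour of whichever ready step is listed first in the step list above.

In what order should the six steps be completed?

4 → 2 → 5 → 6 → 1 → 3

4 is the only step with nothing outstanding, so it goes first.
That leaves 2 as the only ready step → 2.
Now 5 and 6 have their prerequisites met. 5 is listed earlier, so 5 next.
6 needed 2, now all done → 6.
That leaves 1 as the only ready step → 1.
3 is the only step now ready → 3.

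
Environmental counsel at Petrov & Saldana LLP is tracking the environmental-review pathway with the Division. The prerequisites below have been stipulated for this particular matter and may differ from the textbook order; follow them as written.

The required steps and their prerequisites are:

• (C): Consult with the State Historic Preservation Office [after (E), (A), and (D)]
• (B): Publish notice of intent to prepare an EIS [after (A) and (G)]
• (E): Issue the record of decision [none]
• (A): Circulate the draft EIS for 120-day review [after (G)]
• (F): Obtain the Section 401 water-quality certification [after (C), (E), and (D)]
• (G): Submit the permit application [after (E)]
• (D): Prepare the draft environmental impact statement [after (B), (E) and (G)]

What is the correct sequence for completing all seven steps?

Only (E) has no prerequisites, so it is first.
(G) is the only step now ready → (G).
That leaves (A) as the only ready step → (A).
(B) needed (A) and (G), now all done → (B).
(D) is the only step now ready → (D).
(C) needed (E), (A) and (D), now all done → (C).
Next only (F) has its prerequisites met → (F).

(E), (G), (A), (B), (D), (C), (F)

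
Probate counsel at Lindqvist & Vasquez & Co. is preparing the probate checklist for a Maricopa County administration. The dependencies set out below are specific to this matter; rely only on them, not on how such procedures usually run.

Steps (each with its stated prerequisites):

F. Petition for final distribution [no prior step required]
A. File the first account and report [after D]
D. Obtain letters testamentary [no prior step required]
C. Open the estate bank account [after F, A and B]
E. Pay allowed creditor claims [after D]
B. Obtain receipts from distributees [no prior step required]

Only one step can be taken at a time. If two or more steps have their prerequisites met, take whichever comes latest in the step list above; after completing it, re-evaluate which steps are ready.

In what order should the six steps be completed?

B, D and F have no prerequisites; B is listed later, so B is first.
Now D and F have their prerequisites met. D is listed later, so D next.
E and A now also ready, so the ready set is {E, A, F}; E is listed later → E.
Ready: A and F. A is listed later → A.
Next only F has its prerequisites met → F.
Next only C has its prerequisites met → C.

B → D → E → A → F → C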